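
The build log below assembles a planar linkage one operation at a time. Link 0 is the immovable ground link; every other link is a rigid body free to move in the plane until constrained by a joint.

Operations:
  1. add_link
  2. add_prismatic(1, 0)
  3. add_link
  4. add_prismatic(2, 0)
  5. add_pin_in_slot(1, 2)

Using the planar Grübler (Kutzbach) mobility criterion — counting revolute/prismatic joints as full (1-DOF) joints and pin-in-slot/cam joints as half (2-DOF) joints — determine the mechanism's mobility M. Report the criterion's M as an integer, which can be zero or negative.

M = 1

link 0 = ground. State L|J1|J2 = 1|0|0
+link1  2|0|0
P(1,0) f=1→J1  2|1|0
+link2  3|1|0
P(2,0) f=1→J1  3|2|0
PS(1,2) f=2→J2  3|2|1
M = 3(3−1)−2·2−1 = 6−4−1 = 1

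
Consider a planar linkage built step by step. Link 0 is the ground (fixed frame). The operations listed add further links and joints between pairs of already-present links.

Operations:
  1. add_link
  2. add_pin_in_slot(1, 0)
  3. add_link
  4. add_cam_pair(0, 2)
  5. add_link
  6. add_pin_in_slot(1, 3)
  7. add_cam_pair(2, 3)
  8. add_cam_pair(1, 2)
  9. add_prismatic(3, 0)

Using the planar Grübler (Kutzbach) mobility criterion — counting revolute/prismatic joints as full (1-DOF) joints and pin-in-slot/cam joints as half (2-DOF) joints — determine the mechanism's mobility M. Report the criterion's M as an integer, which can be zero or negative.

M = 2

link 0 = ground. State L|J1|J2 = 1|0|0
+link1  2|0|0
PS(1,0) f=2→J2  2|0|1
+link2  3|0|1
C(0,2) f=2→J2  3|0|2
+link3  4|0|2
PS(1,3) f=2→J2  4|0|3
C(2,3) f=2→J2  4|0|4
C(1,2) f=2→J2  4|0|5
P(3,0) f=1→J1  4|1|5
M = 3(4−1)−2·1−5 = 9−2−5 = 2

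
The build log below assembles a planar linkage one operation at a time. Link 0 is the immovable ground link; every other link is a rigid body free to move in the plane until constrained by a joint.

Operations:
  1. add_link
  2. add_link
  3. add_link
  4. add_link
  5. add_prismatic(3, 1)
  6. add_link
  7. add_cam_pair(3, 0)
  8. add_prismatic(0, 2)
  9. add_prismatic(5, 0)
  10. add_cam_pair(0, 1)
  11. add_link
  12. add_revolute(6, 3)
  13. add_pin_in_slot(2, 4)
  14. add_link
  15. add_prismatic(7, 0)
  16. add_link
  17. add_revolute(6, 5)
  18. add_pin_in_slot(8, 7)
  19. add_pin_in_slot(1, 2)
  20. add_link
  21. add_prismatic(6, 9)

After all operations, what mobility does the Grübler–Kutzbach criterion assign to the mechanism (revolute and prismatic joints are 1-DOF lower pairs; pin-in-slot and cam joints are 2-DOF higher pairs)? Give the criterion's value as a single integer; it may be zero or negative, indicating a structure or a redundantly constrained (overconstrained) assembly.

M = 8

ground; <1,0,0>
#1 <2,0,0>
#2 <3,0,0>
#3 <4,0,0>
#4 <5,0,0>
P:3↔1 J1 <5,1,0>
#5 <6,1,0>
C:3↔0 J2 <6,1,1>
P:0↔2 J1 <6,2,1>
P:5↔0 J1 <6,3,1>
C:0↔1 J2 <6,3,2>
#6 <7,3,2>
R:6↔3 J1 <7,4,2>
PS:2↔4 J2 <7,4,3>
#7 <8,4,3>
P:7↔0 J1 <8,5,3>
#8 <9,5,3>
R:6↔5 J1 <9,6,3>
PS:8↔7 J2 <9,6,4>
PS:1↔2 J2 <9,6,5>
#9 <10,6,5>
P:6↔9 J1 <10,7,5>
3×9 − 2×7 − 1×5 = 8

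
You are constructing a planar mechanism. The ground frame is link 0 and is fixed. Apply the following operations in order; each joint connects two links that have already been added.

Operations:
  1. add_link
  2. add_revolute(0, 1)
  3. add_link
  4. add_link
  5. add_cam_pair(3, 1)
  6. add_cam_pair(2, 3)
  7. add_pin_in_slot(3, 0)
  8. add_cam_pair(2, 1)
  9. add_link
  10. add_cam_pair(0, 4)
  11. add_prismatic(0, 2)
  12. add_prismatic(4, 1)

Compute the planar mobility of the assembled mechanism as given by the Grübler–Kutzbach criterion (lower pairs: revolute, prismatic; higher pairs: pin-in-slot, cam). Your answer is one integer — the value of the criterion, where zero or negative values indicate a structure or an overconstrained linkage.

M = 1

link 0 = ground. State L|J1|J2 = 1|0|0
+link1  2|0|0
R(0,1) f=1→J1  2|1|0
+link2  3|1|0
+link3  4|1|0
C(3,1) f=2→J2  4|1|1
C(2,3) f=2→J2  4|1|2
PS(3,0) f=2→J2  4|1|3
C(2,1) f=2→J2  4|1|4
+link4  5|1|4
C(0,4) f=2→J2  5|1|5
P(0,2) f=1→J1  5|2|5
P(4,1) f=1→J1  5|3|5
M = 3(5−1)−2·3−5 = 12−6−5 = 1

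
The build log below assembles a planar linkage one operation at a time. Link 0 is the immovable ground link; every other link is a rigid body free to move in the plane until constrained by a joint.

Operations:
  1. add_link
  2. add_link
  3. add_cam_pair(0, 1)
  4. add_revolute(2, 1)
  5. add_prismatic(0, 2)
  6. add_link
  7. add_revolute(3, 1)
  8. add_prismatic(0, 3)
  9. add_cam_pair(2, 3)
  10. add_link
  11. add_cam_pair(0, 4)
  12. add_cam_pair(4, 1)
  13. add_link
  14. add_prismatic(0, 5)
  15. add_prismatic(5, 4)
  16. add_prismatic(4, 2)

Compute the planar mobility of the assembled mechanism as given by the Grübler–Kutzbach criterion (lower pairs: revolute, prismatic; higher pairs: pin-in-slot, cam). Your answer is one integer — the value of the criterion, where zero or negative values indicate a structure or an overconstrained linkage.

M = -3

link 0 = ground. State L|J1|J2 = 1|0|0
+link1  2|0|0
+link2  3|0|0
C(0,1) f=2→J2  3|0|1
R(2,1) f=1→J1  3|1|1
P(0,2) f=1→J1  3|2|1
+link3  4|2|1
R(3,1) f=1→J1  4|3|1
P(0,3) f=1→J1  4|4|1
C(2,3) f=2→J2  4|4|2
+link4  5|4|2
C(0,4) f=2→J2  5|4|3
C(4,1) f=2→J2  5|4|4
+link5  6|4|4
P(0,5) f=1→J1  6|5|4
P(5,4) f=1→J1  6|6|4
P(4,2) f=1→J1  6|7|4
M = 3(6−1)−2·7−4 = 15−14−4 = -3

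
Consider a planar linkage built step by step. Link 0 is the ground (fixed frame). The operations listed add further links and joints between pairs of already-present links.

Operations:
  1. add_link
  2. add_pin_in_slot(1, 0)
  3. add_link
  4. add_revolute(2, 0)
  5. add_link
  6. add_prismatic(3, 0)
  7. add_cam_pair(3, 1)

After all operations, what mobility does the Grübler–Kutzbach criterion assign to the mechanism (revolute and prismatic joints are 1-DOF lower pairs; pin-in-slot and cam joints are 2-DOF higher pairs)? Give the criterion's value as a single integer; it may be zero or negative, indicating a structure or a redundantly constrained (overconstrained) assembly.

M = 3

ground; <1,0,0>
#1 <2,0,0>
PS:1↔0 J2 <2,0,1>
#2 <3,0,1>
R:2↔0 J1 <3,1,1>
#3 <4,1,1>
P:3↔0 J1 <4,2,1>
C:3↔1 J2 <4,2,2>
3×3 − 2×2 − 1×2 = 3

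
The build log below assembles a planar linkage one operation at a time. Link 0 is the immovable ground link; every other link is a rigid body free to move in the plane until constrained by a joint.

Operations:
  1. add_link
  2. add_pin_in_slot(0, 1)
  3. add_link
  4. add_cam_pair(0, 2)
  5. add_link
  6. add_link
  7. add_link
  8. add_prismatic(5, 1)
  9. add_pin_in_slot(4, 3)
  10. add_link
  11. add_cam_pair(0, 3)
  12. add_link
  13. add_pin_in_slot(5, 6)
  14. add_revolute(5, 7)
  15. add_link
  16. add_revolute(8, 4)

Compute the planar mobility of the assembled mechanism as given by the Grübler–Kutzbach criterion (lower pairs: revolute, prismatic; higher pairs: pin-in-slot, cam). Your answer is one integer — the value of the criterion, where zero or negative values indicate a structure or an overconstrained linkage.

link 0 = ground. State L|J1|J2 = 1|0|0
+link1  2|0|0
PS(0,1) f=2→J2  2|0|1
+link2  3|0|1
C(0,2) f=2→J2  3|0|2
+link3  4|0|2
+link4  5|0|2
+link5  6|0|2
P(5,1) f=1→J1  6|1|2
PS(4,3) f=2→J2  6|1|3
+link6  7|1|3
C(0,3) f=2→J2  7|1|4
+link7  8|1|4
PS(5,6) f=2→J2  8|1|5
R(5,7) f=1→J1  8|2|5
+link8  9|2|5
R(8,4) f=1→J1  9|3|5
M = 3(9−1)−2·3−5 = 24−6−5 = 13

M = 13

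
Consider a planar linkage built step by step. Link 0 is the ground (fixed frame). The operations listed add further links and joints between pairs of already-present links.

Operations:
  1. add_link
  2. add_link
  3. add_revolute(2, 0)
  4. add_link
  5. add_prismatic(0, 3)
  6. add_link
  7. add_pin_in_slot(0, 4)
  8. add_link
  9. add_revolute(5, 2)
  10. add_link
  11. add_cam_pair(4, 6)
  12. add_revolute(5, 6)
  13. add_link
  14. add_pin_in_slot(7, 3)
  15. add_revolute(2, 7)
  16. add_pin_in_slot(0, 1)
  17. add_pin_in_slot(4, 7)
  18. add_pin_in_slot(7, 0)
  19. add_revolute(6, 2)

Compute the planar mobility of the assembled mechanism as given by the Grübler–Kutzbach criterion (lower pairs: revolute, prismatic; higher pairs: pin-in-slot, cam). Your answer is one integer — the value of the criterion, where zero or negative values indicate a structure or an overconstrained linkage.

M = 3

L=1 J1=0 J2=0
add link → L=2 J1=0 J2=0
add link → L=3 J1=0 J2=0
R@2,0 dof=1 J1 → L=3 J1=1 J2=0
add link → L=4 J1=1 J2=0
P@0,3 dof=1 J1 → L=4 J1=2 J2=0
add link → L=5 J1=2 J2=0
PS@0,4 dof=2 J2 → L=5 J1=2 J2=1
add link → L=6 J1=2 J2=1
R@5,2 dof=1 J1 → L=6 J1=3 J2=1
add link → L=7 J1=3 J2=1
C@4,6 dof=2 J2 → L=7 J1=3 J2=2
R@5,6 dof=1 J1 → L=7 J1=4 J2=2
add link → L=8 J1=4 J2=2
PS@7,3 dof=2 J2 → L=8 J1=4 J2=3
R@2,7 dof=1 J1 → L=8 J1=5 J2=3
PS@0,1 dof=2 J2 → L=8 J1=5 J2=4
PS@4,7 dof=2 J2 → L=8 J1=5 J2=5
PS@7,0 dof=2 J2 → L=8 J1=5 J2=6
R@6,2 dof=1 J1 → L=8 J1=6 J2=6
M=3(L−1)−2J1−J2=3·7−2·6−6=3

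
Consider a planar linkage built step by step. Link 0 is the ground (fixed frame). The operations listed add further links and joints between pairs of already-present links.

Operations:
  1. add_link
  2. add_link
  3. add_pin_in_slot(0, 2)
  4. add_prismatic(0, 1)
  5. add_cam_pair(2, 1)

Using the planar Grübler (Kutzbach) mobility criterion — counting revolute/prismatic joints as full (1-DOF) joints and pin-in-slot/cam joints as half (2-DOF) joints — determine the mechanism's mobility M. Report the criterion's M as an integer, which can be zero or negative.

M = 2

[1;0;0] (link 0 is ground)
L+ [2;0;0]
L+ [3;0;0]
PS(0,2)∈J2 [3;0;1]
P(0,1)∈J1 [3;1;1]
C(2,1)∈J2 [3;1;2]
mobility = 6 − 2 − 2 = 2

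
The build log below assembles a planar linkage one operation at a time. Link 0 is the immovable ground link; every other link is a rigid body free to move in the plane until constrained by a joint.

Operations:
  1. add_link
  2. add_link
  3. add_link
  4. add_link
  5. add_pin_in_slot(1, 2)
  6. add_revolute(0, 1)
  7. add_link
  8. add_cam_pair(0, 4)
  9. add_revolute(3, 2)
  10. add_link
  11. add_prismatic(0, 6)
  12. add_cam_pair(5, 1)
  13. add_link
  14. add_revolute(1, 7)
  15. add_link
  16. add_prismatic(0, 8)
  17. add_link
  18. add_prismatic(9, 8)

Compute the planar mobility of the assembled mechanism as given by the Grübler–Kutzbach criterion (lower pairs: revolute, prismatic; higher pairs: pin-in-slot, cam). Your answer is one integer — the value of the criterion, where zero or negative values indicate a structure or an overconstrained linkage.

M = 12

L=1 J1=0 J2=0
add link → L=2 J1=0 J2=0
add link → L=3 J1=0 J2=0
add link → L=4 J1=0 J2=0
add link → L=5 J1=0 J2=0
PS@1,2 dof=2 J2 → L=5 J1=0 J2=1
R@0,1 dof=1 J1 → L=5 J1=1 J2=1
add link → L=6 J1=1 J2=1
C@0,4 dof=2 J2 → L=6 J1=1 J2=2
R@3,2 dof=1 J1 → L=6 J1=2 J2=2
add link → L=7 J1=2 J2=2
P@0,6 dof=1 J1 → L=7 J1=3 J2=2
C@5,1 dof=2 J2 → L=7 J1=3 J2=3
add link → L=8 J1=3 J2=3
R@1,7 dof=1 J1 → L=8 J1=4 J2=3
add link → L=9 J1=4 J2=3
P@0,8 dof=1 J1 → L=9 J1=5 J2=3
add link → L=10 J1=5 J2=3
P@9,8 dof=1 J1 → L=10 J1=6 J2=3
M=3(L−1)−2J1−J2=3·9−2·6−3=12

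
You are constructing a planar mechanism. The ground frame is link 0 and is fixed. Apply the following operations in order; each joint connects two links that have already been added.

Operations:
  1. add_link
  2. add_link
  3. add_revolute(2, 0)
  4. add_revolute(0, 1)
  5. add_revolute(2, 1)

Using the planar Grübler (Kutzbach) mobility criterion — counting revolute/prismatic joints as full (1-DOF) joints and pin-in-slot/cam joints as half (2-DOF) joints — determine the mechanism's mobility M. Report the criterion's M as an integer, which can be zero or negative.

M = 0

[1;0;0] (link 0 is ground)
L+ [2;0;0]
L+ [3;0;0]
R(2,0)∈J1 [3;1;0]
R(0,1)∈J1 [3;2;0]
R(2,1)∈J1 [3;3;0]
mobility = 6 − 6 − 0 = 0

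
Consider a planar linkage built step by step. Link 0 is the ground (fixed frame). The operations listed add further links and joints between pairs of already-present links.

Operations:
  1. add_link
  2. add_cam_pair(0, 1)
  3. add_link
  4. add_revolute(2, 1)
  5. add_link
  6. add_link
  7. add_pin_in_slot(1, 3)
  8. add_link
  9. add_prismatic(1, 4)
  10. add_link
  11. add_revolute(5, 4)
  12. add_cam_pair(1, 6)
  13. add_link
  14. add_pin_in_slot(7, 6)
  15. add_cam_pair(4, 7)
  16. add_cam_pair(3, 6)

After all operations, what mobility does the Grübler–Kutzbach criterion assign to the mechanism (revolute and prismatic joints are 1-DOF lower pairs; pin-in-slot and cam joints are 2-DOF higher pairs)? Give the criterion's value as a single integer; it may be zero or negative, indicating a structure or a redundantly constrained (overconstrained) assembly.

link 0 = ground. State L|J1|J2 = 1|0|0
+link1  2|0|0
C(0,1) f=2→J2  2|0|1
+link2  3|0|1
R(2,1) f=1→J1  3|1|1
+link3  4|1|1
+link4  5|1|1
PS(1,3) f=2→J2  5|1|2
+link5  6|1|2
P(1,4) f=1→J1  6|2|2
+link6  7|2|2
R(5,4) f=1→J1  7|3|2
C(1,6) f=2→J2  7|3|3
+link7  8|3|3
PS(7,6) f=2→J2  8|3|4
C(4,7) f=2→J2  8|3|5
C(3,6) f=2→J2  8|3|6
M = 3(8−1)−2·3−6 = 21−6−6 = 9

M = 9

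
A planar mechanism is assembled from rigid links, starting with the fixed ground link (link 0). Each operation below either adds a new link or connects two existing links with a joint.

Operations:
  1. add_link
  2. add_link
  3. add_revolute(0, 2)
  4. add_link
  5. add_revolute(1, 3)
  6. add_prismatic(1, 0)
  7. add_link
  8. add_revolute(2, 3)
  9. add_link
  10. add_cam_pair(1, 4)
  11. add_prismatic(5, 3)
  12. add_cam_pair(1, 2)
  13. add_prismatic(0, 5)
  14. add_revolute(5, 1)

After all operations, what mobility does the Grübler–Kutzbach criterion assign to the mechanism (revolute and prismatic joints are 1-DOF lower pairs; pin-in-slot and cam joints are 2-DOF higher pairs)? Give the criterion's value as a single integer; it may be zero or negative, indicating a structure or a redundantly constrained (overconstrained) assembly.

L=1 J1=0 J2=0
add link → L=2 J1=0 J2=0
add link → L=3 J1=0 J2=0
R@0,2 dof=1 J1 → L=3 J1=1 J2=0
add link → L=4 J1=1 J2=0
R@1,3 dof=1 J1 → L=4 J1=2 J2=0
P@1,0 dof=1 J1 → L=4 J1=3 J2=0
add link → L=5 J1=3 J2=0
R@2,3 dof=1 J1 → L=5 J1=4 J2=0
add link → L=6 J1=4 J2=0
C@1,4 dof=2 J2 → L=6 J1=4 J2=1
P@5,3 dof=1 J1 → L=6 J1=5 J2=1
C@1,2 dof=2 J2 → L=6 J1=5 J2=2
P@0,5 dof=1 J1 → L=6 J1=6 J2=2
R@5,1 dof=1 J1 → L=6 J1=7 J2=2
M=3(L−1)−2J1−J2=3·5−2·7−2=-1

M = -1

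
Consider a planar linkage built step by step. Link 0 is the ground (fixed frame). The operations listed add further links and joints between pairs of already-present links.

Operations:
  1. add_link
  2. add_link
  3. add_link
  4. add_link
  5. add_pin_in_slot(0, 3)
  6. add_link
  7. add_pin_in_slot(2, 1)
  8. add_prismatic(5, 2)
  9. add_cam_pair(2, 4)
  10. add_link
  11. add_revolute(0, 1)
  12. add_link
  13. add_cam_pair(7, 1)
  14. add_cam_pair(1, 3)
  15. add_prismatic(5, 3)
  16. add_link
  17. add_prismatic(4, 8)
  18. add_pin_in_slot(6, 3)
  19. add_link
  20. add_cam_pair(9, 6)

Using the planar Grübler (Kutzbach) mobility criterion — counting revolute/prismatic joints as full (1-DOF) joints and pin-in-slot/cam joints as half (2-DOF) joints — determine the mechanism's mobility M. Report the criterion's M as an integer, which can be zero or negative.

M = 12

link 0 = ground. State L|J1|J2 = 1|0|0
+link1  2|0|0
+link2  3|0|0
+link3  4|0|0
+link4  5|0|0
PS(0,3) f=2→J2  5|0|1
+link5  6|0|1
PS(2,1) f=2→J2  6|0|2
P(5,2) f=1→J1  6|1|2
C(2,4) f=2→J2  6|1|3
+link6  7|1|3
R(0,1) f=1→J1  7|2|3
+link7  8|2|3
C(7,1) f=2→J2  8|2|4
C(1,3) f=2→J2  8|2|5
P(5,3) f=1→J1  8|3|5
+link8  9|3|5
P(4,8) f=1→J1  9|4|5
PS(6,3) f=2→J2  9|4|6
+link9  10|4|6
C(9,6) f=2→J2  10|4|7
M = 3(10−1)−2·4−7 = 27−8−7 = 12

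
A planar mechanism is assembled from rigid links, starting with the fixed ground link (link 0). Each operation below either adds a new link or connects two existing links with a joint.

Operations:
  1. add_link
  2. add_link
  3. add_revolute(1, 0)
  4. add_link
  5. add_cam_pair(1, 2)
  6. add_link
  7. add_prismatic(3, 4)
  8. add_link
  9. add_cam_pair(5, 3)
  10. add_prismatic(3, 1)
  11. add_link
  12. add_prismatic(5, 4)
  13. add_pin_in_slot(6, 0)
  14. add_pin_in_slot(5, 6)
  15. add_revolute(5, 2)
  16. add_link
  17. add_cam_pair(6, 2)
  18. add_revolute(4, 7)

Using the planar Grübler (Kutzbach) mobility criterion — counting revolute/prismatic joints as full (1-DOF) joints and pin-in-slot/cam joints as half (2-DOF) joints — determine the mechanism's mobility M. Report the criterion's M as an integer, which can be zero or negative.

ground; <1,0,0>
#1 <2,0,0>
#2 <3,0,0>
R:1↔0 J1 <3,1,0>
#3 <4,1,0>
C:1↔2 J2 <4,1,1>
#4 <5,1,1>
P:3↔4 J1 <5,2,1>
#5 <6,2,1>
C:5↔3 J2 <6,2,2>
P:3↔1 J1 <6,3,2>
#6 <7,3,2>
P:5↔4 J1 <7,4,2>
PS:6↔0 J2 <7,4,3>
PS:5↔6 J2 <7,4,4>
R:5↔2 J1 <7,5,4>
#7 <8,5,4>
C:6↔2 J2 <8,5,5>
R:4↔7 J1 <8,6,5>
3×7 − 2×6 − 1×5 = 4

M = 4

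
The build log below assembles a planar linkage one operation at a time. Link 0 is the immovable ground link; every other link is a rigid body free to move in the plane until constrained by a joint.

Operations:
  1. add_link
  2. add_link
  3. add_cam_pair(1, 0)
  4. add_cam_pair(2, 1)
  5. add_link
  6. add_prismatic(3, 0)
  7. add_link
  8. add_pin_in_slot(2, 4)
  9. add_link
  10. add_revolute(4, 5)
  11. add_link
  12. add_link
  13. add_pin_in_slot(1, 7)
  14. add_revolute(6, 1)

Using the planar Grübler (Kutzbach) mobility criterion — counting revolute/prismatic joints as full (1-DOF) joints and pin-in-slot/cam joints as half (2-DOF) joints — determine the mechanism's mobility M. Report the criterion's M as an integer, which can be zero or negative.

M = 11

L=1 J1=0 J2=0
add link → L=2 J1=0 J2=0
add link → L=3 J1=0 J2=0
C@1,0 dof=2 J2 → L=3 J1=0 J2=1
C@2,1 dof=2 J2 → L=3 J1=0 J2=2
add link → L=4 J1=0 J2=2
P@3,0 dof=1 J1 → L=4 J1=1 J2=2
add link → L=5 J1=1 J2=2
PS@2,4 dof=2 J2 → L=5 J1=1 J2=3
add link → L=6 J1=1 J2=3
R@4,5 dof=1 J1 → L=6 J1=2 J2=3
add link → L=7 J1=2 J2=3
add link → L=8 J1=2 J2=3
PS@1,7 dof=2 J2 → L=8 J1=2 J2=4
R@6,1 dof=1 J1 → L=8 J1=3 J2=4
M=3(L−1)−2J1−J2=3·7−2·3−4=11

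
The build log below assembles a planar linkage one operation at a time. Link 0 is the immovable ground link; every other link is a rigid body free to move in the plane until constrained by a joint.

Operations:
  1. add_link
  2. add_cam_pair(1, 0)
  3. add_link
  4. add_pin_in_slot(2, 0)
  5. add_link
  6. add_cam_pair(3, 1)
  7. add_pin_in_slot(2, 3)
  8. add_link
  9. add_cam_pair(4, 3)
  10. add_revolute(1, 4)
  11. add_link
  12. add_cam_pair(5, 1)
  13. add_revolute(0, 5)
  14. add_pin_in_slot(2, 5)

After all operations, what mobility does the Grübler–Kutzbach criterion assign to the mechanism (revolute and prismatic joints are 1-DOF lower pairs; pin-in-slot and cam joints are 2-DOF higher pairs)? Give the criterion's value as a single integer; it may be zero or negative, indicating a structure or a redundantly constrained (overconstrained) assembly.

M = 4

[1;0;0] (link 0 is ground)
L+ [2;0;0]
C(1,0)∈J2 [2;0;1]
L+ [3;0;1]
PS(2,0)∈J2 [3;0;2]
L+ [4;0;2]
C(3,1)∈J2 [4;0;3]
PS(2,3)∈J2 [4;0;4]
L+ [5;0;4]
C(4,3)∈J2 [5;0;5]
R(1,4)∈J1 [5;1;5]
L+ [6;1;5]
C(5,1)∈J2 [6;1;6]
R(0,5)∈J1 [6;2;6]
PS(2,5)∈J2 [6;2;7]
mobility = 15 − 4 − 7 = 4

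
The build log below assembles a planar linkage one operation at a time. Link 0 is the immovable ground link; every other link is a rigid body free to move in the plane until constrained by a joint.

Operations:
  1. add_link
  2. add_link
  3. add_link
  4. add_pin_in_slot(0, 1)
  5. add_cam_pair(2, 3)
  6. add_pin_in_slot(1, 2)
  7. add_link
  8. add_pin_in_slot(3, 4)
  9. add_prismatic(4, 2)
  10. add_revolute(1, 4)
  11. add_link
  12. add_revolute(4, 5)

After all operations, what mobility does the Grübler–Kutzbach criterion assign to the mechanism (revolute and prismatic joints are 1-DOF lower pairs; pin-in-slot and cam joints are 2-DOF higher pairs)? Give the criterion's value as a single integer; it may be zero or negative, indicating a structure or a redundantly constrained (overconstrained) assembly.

L=1 J1=0 J2=0
add link → L=2 J1=0 J2=0
add link → L=3 J1=0 J2=0
add link → L=4 J1=0 J2=0
PS@0,1 dof=2 J2 → L=4 J1=0 J2=1
C@2,3 dof=2 J2 → L=4 J1=0 J2=2
PS@1,2 dof=2 J2 → L=4 J1=0 J2=3
add link → L=5 J1=0 J2=3
PS@3,4 dof=2 J2 → L=5 J1=0 J2=4
P@4,2 dof=1 J1 → L=5 J1=1 J2=4
R@1,4 dof=1 J1 → L=5 J1=2 J2=4
add link → L=6 J1=2 J2=4
R@4,5 dof=1 J1 → L=6 J1=3 J2=4
M=3(L−1)−2J1−J2=3·5−2·3−4=5

M = 5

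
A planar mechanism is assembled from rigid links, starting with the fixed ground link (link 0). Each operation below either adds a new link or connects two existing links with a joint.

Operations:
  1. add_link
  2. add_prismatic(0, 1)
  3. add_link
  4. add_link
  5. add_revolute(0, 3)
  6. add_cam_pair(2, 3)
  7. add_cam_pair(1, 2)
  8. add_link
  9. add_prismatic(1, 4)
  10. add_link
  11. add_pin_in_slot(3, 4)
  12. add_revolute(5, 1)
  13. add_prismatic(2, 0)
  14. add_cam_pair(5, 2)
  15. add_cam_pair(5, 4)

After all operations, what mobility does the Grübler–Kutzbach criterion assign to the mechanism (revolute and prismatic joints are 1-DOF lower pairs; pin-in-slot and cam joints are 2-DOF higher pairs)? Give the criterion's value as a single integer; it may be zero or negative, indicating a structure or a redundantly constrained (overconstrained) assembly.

M = 0

[1;0;0] (link 0 is ground)
L+ [2;0;0]
P(0,1)∈J1 [2;1;0]
L+ [3;1;0]
L+ [4;1;0]
R(0,3)∈J1 [4;2;0]
C(2,3)∈J2 [4;2;1]
C(1,2)∈J2 [4;2;2]
L+ [5;2;2]
P(1,4)∈J1 [5;3;2]
L+ [6;3;2]
PS(3,4)∈J2 [6;3;3]
R(5,1)∈J1 [6;4;3]
P(2,0)∈J1 [6;5;3]
C(5,2)∈J2 [6;5;4]
C(5,4)∈J2 [6;5;5]
mobility = 15 − 10 − 5 = 0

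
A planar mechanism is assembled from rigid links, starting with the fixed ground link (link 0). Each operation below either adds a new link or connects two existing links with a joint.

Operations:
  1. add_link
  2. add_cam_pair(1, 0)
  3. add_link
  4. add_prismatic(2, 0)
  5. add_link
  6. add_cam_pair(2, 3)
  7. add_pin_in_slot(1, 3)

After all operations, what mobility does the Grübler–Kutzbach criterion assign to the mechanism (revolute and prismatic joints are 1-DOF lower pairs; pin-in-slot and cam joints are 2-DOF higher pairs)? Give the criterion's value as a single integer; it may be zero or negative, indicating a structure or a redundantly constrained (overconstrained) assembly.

ground; <1,0,0>
#1 <2,0,0>
C:1↔0 J2 <2,0,1>
#2 <3,0,1>
P:2↔0 J1 <3,1,1>
#3 <4,1,1>
C:2↔3 J2 <4,1,2>
PS:1↔3 J2 <4,1,3>
3×3 − 2×1 − 1×3 = 4

M = 4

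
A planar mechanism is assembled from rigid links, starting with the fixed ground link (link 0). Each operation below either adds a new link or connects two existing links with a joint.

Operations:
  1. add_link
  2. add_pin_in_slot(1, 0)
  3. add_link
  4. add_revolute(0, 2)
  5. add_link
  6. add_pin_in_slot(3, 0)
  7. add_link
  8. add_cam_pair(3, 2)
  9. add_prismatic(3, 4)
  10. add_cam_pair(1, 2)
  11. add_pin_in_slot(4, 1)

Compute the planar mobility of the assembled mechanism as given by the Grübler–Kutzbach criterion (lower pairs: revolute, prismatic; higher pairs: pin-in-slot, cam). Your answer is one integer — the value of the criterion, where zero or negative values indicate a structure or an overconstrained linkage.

L=1 J1=0 J2=0
add link → L=2 J1=0 J2=0
PS@1,0 dof=2 J2 → L=2 J1=0 J2=1
add link → L=3 J1=0 J2=1
R@0,2 dof=1 J1 → L=3 J1=1 J2=1
add link → L=4 J1=1 J2=1
PS@3,0 dof=2 J2 → L=4 J1=1 J2=2
add link → L=5 J1=1 J2=2
C@3,2 dof=2 J2 → L=5 J1=1 J2=3
P@3,4 dof=1 J1 → L=5 J1=2 J2=3
C@1,2 dof=2 J2 → L=5 J1=2 J2=4
PS@4,1 dof=2 J2 → L=5 J1=2 J2=5
M=3(L−1)−2J1−J2=3·4−2·2−5=3

M = 3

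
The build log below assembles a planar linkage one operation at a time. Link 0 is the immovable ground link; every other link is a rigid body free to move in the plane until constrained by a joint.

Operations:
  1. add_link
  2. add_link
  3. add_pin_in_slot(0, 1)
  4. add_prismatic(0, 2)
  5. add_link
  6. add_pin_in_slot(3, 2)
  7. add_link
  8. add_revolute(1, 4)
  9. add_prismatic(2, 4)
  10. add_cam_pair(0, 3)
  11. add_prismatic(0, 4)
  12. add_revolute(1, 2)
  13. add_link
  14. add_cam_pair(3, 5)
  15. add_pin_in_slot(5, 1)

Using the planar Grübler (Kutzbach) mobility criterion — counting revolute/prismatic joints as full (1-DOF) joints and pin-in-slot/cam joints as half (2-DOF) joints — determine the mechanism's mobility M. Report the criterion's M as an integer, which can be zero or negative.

L=1 J1=0 J2=0
add link → L=2 J1=0 J2=0
add link → L=3 J1=0 J2=0
PS@0,1 dof=2 J2 → L=3 J1=0 J2=1
P@0,2 dof=1 J1 → L=3 J1=1 J2=1
add link → L=4 J1=1 J2=1
PS@3,2 dof=2 J2 → L=4 J1=1 J2=2
add link → L=5 J1=1 J2=2
R@1,4 dof=1 J1 → L=5 J1=2 J2=2
P@2,4 dof=1 J1 → L=5 J1=3 J2=2
C@0,3 dof=2 J2 → L=5 J1=3 J2=3
P@0,4 dof=1 J1 → L=5 J1=4 J2=3
R@1,2 dof=1 J1 → L=5 J1=5 J2=3
add link → L=6 J1=5 J2=3
C@3,5 dof=2 J2 → L=6 J1=5 J2=4
PS@5,1 dof=2 J2 → L=6 J1=5 J2=5
M=3(L−1)−2J1−J2=3·5−2·5−5=0

M = 0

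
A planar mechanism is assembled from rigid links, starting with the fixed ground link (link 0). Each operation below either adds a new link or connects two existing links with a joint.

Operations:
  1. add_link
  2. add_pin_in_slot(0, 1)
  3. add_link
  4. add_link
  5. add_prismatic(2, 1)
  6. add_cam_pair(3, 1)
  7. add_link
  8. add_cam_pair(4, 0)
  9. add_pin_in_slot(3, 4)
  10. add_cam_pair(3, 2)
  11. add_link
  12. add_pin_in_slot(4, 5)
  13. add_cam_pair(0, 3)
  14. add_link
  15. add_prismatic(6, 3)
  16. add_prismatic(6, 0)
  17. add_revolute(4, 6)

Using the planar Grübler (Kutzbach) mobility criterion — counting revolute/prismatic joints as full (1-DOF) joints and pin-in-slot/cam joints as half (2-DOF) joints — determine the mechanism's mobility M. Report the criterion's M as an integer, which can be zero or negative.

M = 3

link 0 = ground. State L|J1|J2 = 1|0|0
+link1  2|0|0
PS(0,1) f=2→J2  2|0|1
+link2  3|0|1
+link3  4|0|1
P(2,1) f=1→J1  4|1|1
C(3,1) f=2→J2  4|1|2
+link4  5|1|2
C(4,0) f=2→J2  5|1|3
PS(3,4) f=2→J2  5|1|4
C(3,2) f=2→J2  5|1|5
+link5  6|1|5
PS(4,5) f=2→J2  6|1|6
C(0,3) f=2→J2  6|1|7
+link6  7|1|7
P(6,3) f=1→J1  7|2|7
P(6,0) f=1→J1  7|3|7
R(4,6) f=1→J1  7|4|7
M = 3(7−1)−2·4−7 = 18−8−7 = 3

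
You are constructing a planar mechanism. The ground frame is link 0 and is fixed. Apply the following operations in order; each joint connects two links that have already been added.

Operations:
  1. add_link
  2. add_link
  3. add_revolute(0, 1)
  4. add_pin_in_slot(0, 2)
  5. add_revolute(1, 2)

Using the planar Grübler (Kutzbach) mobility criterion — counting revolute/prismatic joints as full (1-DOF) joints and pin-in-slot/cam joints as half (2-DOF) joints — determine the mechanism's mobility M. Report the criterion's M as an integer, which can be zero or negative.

M = 1

L=1 J1=0 J2=0
add link → L=2 J1=0 J2=0
add link → L=3 J1=0 J2=0
R@0,1 dof=1 J1 → L=3 J1=1 J2=0
PS@0,2 dof=2 J2 → L=3 J1=1 J2=1
R@1,2 dof=1 J1 → L=3 J1=2 J2=1
M=3(L−1)−2J1−J2=3·2−2·2−1=1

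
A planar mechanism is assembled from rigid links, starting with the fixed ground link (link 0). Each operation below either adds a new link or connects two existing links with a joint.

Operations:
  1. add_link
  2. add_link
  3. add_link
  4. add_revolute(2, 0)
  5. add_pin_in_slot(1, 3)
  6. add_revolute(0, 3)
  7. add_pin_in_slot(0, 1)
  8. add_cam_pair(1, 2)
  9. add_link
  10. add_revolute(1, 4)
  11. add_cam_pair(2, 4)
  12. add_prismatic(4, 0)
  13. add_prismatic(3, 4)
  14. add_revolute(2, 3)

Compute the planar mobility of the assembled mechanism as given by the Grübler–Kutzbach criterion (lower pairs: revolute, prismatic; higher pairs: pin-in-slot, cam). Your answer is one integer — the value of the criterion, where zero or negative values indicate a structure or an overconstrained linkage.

M = -4

link 0 = ground. State L|J1|J2 = 1|0|0
+link1  2|0|0
+link2  3|0|0
+link3  4|0|0
R(2,0) f=1→J1  4|1|0
PS(1,3) f=2→J2  4|1|1
R(0,3) f=1→J1  4|2|1
PS(0,1) f=2→J2  4|2|2
C(1,2) f=2→J2  4|2|3
+link4  5|2|3
R(1,4) f=1→J1  5|3|3
C(2,4) f=2→J2  5|3|4
P(4,0) f=1→J1  5|4|4
P(3,4) f=1→J1  5|5|4
R(2,3) f=1→J1  5|6|4
M = 3(5−1)−2·6−4 = 12−12−4 = -4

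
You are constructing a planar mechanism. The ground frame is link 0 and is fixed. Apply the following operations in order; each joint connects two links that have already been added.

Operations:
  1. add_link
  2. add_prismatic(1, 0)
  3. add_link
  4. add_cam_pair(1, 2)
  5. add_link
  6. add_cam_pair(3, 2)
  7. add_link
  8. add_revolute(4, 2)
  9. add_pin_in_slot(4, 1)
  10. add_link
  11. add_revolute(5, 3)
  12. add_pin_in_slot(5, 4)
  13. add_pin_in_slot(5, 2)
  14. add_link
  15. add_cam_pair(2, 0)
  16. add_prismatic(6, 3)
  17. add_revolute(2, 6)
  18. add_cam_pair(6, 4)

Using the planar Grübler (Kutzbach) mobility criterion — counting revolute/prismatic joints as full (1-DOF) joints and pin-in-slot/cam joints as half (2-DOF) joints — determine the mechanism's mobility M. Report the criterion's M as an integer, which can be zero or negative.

M = 1

link 0 = ground. State L|J1|J2 = 1|0|0
+link1  2|0|0
P(1,0) f=1→J1  2|1|0
+link2  3|1|0
C(1,2) f=2→J2  3|1|1
+link3  4|1|1
C(3,2) f=2→J2  4|1|2
+link4  5|1|2
R(4,2) f=1→J1  5|2|2
PS(4,1) f=2→J2  5|2|3
+link5  6|2|3
R(5,3) f=1→J1  6|3|3
PS(5,4) f=2→J2  6|3|4
PS(5,2) f=2→J2  6|3|5
+link6  7|3|5
C(2,0) f=2→J2  7|3|6
P(6,3) f=1→J1  7|4|6
R(2,6) f=1→J1  7|5|6
C(6,4) f=2→J2  7|5|7
M = 3(7−1)−2·5−7 = 18−10−7 = 1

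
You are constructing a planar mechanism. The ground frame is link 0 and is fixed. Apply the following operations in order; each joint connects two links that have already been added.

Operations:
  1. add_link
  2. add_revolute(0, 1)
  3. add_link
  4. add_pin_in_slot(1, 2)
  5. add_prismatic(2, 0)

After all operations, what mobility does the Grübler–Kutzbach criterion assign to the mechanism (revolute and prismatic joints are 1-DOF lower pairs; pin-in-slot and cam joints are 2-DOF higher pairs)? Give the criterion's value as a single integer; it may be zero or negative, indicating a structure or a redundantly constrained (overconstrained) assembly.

M = 1

(L,J1,J2)=(1,0,0); link0 fixed
link1: (2,0,0)
R 0-1 [J1]: (2,1,0)
link2: (3,1,0)
PS 1-2 [J2]: (3,1,1)
P 2-0 [J1]: (3,2,1)
Grübler: 3·2 − 2·2 − 1 = 1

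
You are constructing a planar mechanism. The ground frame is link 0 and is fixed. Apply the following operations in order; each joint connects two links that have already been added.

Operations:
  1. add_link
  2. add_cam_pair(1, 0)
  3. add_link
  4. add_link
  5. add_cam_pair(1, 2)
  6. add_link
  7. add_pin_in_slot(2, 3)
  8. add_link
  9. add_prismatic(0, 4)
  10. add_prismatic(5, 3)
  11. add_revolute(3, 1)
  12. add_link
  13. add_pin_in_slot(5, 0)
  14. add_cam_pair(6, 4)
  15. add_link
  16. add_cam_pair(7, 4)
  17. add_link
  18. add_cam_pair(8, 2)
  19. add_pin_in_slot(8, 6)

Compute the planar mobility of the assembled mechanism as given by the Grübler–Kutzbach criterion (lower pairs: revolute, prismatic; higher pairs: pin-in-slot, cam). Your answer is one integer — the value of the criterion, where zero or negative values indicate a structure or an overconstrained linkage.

M = 10

link 0 = ground. State L|J1|J2 = 1|0|0
+link1  2|0|0
C(1,0) f=2→J2  2|0|1
+link2  3|0|1
+link3  4|0|1
C(1,2) f=2→J2  4|0|2
+link4  5|0|2
PS(2,3) f=2→J2  5|0|3
+link5  6|0|3
P(0,4) f=1→J1  6|1|3
P(5,3) f=1→J1  6|2|3
R(3,1) f=1→J1  6|3|3
+link6  7|3|3
PS(5,0) f=2→J2  7|3|4
C(6,4) f=2→J2  7|3|5
+link7  8|3|5
C(7,4) f=2→J2  8|3|6
+link8  9|3|6
C(8,2) f=2→J2  9|3|7
PS(8,6) f=2→J2  9|3|8
M = 3(9−1)−2·3−8 = 24−6−8 = 10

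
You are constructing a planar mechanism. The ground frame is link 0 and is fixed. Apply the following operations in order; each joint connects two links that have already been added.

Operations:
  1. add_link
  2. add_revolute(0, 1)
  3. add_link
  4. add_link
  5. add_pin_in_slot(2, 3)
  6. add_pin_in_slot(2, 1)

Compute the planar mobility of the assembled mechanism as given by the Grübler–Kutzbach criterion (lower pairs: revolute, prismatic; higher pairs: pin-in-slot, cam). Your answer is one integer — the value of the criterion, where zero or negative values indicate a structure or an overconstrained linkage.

M = 5

link 0 = ground. State L|J1|J2 = 1|0|0
+link1  2|0|0
R(0,1) f=1→J1  2|1|0
+link2  3|1|0
+link3  4|1|0
PS(2,3) f=2→J2  4|1|1
PS(2,1) f=2→J2  4|1|2
M = 3(4−1)−2·1−2 = 9−2−2 = 5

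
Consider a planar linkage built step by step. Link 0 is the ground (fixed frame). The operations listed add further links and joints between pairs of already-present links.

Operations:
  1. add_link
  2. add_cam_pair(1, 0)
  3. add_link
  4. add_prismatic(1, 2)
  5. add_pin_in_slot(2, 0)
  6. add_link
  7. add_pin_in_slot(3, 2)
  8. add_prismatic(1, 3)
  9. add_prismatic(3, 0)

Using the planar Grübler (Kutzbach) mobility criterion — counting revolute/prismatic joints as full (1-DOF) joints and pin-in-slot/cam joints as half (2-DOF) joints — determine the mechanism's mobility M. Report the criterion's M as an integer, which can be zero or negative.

ground; <1,0,0>
#1 <2,0,0>
C:1↔0 J2 <2,0,1>
#2 <3,0,1>
P:1↔2 J1 <3,1,1>
PS:2↔0 J2 <3,1,2>
#3 <4,1,2>
PS:3↔2 J2 <4,1,3>
P:1↔3 J1 <4,2,3>
P:3↔0 J1 <4,3,3>
3×3 − 2×3 − 1×3 = 0

M = 0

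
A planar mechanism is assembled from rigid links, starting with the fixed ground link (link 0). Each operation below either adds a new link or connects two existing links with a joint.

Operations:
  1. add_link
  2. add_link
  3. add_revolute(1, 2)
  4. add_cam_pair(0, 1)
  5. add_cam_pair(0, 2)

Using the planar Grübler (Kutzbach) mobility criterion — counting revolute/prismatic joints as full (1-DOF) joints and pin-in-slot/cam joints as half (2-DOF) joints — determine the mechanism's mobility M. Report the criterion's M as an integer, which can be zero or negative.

M = 2

ground; <1,0,0>
#1 <2,0,0>
#2 <3,0,0>
R:1↔2 J1 <3,1,0>
C:0↔1 J2 <3,1,1>
C:0↔2 J2 <3,1,2>
3×2 − 2×1 − 1×2 = 2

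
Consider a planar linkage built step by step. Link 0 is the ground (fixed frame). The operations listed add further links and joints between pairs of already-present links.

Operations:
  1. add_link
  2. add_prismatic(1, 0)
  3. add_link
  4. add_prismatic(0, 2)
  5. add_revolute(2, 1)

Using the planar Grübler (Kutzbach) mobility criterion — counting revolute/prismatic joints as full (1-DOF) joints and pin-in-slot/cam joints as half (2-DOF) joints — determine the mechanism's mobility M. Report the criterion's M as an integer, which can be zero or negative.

ground; <1,0,0>
#1 <2,0,0>
P:1↔0 J1 <2,1,0>
#2 <3,1,0>
P:0↔2 J1 <3,2,0>
R:2↔1 J1 <3,3,0>
3×2 − 2×3 − 1×0 = 0

M = 0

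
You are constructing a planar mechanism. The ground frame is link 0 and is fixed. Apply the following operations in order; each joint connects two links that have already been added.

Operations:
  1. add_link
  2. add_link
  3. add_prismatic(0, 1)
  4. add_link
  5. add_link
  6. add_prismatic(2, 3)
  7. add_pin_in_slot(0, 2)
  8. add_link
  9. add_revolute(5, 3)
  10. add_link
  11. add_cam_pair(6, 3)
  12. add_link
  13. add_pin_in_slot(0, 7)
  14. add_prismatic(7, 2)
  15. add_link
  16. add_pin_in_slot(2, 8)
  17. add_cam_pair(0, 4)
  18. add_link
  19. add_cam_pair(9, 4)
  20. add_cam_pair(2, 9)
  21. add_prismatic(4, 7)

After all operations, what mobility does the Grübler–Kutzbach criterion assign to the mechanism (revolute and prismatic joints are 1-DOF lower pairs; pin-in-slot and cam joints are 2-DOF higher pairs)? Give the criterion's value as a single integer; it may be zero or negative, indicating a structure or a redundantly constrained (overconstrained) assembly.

[1;0;0] (link 0 is ground)
L+ [2;0;0]
L+ [3;0;0]
P(0,1)∈J1 [3;1;0]
L+ [4;1;0]
L+ [5;1;0]
P(2,3)∈J1 [5;2;0]
PS(0,2)∈J2 [5;2;1]
L+ [6;2;1]
R(5,3)∈J1 [6;3;1]
L+ [7;3;1]
C(6,3)∈J2 [7;3;2]
L+ [8;3;2]
PS(0,7)∈J2 [8;3;3]
P(7,2)∈J1 [8;4;3]
L+ [9;4;3]
PS(2,8)∈J2 [9;4;4]
C(0,4)∈J2 [9;4;5]
L+ [10;4;5]
C(9,4)∈J2 [10;4;6]
C(2,9)∈J2 [10;4;7]
P(4,7)∈J1 [10;5;7]
mobility = 27 − 10 − 7 = 10

M = 10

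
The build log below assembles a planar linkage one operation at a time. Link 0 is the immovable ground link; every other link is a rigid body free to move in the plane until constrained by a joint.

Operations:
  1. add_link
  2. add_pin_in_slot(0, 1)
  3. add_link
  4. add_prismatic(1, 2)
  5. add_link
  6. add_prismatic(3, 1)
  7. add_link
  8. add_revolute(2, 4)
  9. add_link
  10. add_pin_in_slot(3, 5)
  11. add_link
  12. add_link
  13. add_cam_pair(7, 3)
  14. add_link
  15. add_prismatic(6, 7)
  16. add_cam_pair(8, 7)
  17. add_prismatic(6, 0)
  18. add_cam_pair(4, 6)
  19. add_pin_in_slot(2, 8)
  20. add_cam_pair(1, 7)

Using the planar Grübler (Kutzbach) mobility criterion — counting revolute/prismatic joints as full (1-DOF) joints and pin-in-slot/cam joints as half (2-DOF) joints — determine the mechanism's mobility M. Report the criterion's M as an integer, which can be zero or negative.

[1;0;0] (link 0 is ground)
L+ [2;0;0]
PS(0,1)∈J2 [2;0;1]
L+ [3;0;1]
P(1,2)∈J1 [3;1;1]
L+ [4;1;1]
P(3,1)∈J1 [4;2;1]
L+ [5;2;1]
R(2,4)∈J1 [5;3;1]
L+ [6;3;1]
PS(3,5)∈J2 [6;3;2]
L+ [7;3;2]
L+ [8;3;2]
C(7,3)∈J2 [8;3;3]
L+ [9;3;3]
P(6,7)∈J1 [9;4;3]
C(8,7)∈J2 [9;4;4]
P(6,0)∈J1 [9;5;4]
C(4,6)∈J2 [9;5;5]
PS(2,8)∈J2 [9;5;6]
C(1,7)∈J2 [9;5;7]
mobility = 24 − 10 − 7 = 7

M = 7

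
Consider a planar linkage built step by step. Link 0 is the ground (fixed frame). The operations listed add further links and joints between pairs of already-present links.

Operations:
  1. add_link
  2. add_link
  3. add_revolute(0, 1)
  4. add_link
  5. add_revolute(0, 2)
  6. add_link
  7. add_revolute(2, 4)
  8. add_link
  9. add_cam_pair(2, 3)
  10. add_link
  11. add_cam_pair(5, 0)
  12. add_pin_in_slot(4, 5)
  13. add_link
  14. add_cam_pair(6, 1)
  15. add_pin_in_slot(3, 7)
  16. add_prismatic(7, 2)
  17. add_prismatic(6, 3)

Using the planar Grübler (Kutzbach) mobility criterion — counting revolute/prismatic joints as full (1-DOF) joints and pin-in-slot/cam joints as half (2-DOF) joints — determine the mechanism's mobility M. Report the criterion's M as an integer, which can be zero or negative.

M = 6

(L,J1,J2)=(1,0,0); link0 fixed
link1: (2,0,0)
link2: (3,0,0)
R 0-1 [J1]: (3,1,0)
link3: (4,1,0)
R 0-2 [J1]: (4,2,0)
link4: (5,2,0)
R 2-4 [J1]: (5,3,0)
link5: (6,3,0)
C 2-3 [J2]: (6,3,1)
link6: (7,3,1)
C 5-0 [J2]: (7,3,2)
PS 4-5 [J2]: (7,3,3)
link7: (8,3,3)
C 6-1 [J2]: (8,3,4)
PS 3-7 [J2]: (8,3,5)
P 7-2 [J1]: (8,4,5)
P 6-3 [J1]: (8,5,5)
Grübler: 3·7 − 2·5 − 5 = 6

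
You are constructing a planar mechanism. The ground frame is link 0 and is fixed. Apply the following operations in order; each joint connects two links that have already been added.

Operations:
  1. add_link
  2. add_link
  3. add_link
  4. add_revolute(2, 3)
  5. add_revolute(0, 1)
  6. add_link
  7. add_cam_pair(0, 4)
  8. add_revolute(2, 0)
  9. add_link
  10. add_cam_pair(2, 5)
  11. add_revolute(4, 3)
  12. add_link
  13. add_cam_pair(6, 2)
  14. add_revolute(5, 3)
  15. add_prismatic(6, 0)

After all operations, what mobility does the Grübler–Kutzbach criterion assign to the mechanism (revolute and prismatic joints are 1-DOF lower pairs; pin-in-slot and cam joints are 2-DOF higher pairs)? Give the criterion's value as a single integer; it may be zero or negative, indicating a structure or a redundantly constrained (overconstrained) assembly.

(L,J1,J2)=(1,0,0); link0 fixed
link1: (2,0,0)
link2: (3,0,0)
link3: (4,0,0)
R 2-3 [J1]: (4,1,0)
R 0-1 [J1]: (4,2,0)
link4: (5,2,0)
C 0-4 [J2]: (5,2,1)
R 2-0 [J1]: (5,3,1)
link5: (6,3,1)
C 2-5 [J2]: (6,3,2)
R 4-3 [J1]: (6,4,2)
link6: (7,4,2)
C 6-2 [J2]: (7,4,3)
R 5-3 [J1]: (7,5,3)
P 6-0 [J1]: (7,6,3)
Grübler: 3·6 − 2·6 − 3 = 3

M = 3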